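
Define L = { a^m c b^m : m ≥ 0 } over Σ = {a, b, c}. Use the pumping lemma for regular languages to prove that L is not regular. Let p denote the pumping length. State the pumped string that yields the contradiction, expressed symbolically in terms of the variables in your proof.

a^{p+k} c b^p

Assume L is regular. Let p be the pumping length given by the pumping lemma.
Take w = a^p c b^p ∈ L with |w| = 2p+1 ≥ p.
Write w = xyz as guaranteed by the lemma, with |xy| ≤ p and |y| > 0.
The first p characters of w are a's, so xy (and hence y) consists only of a's. Write y = a^k, 1 ≤ k ≤ p.
Pump with i = 2: xy^2z = a^{p+k} c b^p, which would require p+k = p. But k ≥ 1, so xy^2z ∉ L.
This contradicts the pumping lemma, so L is not regular.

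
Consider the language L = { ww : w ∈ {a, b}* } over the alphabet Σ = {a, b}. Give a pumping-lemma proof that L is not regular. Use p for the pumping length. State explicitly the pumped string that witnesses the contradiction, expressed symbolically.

Toward a contradiction, assume L is regular with pumping length p.
Take w = a^p b^p a^p b^p = uu where u = a^pb^p; then w ∈ L and |w| = 4p ≥ p.
The pumping lemma gives a decomposition w = xyz where |xy| ≤ p and y is nonempty.
The first p characters of w are a's, so xy (and hence y) consists only of a's. Write y = a^k, 1 ≤ k ≤ p.
Pump with i = 2: xy^2z = a^{p+k} b^p a^p b^p, of length 4p+k. Suppose this equals vv. The string starts with a and ends with b, so v does too; thus the boundary between the two copies of v is a b→a transition. There is exactly one such transition, at position 2p+k, so |v| = 2p+k and |vv| = 4p+2k ≠ 4p+k since k ≥ 1. So xy^2z ∉ L.
This is a contradiction; hence L is not regular.

a^{p+k} b^p a^p b^p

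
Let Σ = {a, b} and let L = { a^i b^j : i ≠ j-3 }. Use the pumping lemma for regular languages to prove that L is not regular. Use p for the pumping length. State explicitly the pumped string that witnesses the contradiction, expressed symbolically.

Assume L is regular; let p be its pumping constant.
Choose w = a^p b^{p+p!+3}. Since p ≠ (p+p!+3)-3 = p+p!, w ∈ L; and |w| ≥ p.
By the pumping lemma, w = xyz with |xy| ≤ p and y is nonempty.
Because |xy| ≤ p and w begins with p copies of a, we have y = a^k with 1 ≤ k ≤ p.
Since 1 ≤ k ≤ p, k divides p!; set t = 1 + p!/k. Then xy^t z has p + (p!/k)·k = p + p! copies of a. Now the a-count is p+p! and (b-count)-3 = (p+p!+3)-3 = p+p!, so i ≠ j-3 fails. So xy^t z = a^{p+p!} b^{p+p!+3} ∉ L.
This contradicts the pumping lemma, so L is not regular.

a^{p+p!} b^{p+p!+3}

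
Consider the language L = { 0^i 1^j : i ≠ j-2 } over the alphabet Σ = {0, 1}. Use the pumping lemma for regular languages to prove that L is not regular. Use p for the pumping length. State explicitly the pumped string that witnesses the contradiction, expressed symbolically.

Toward a contradiction, assume L is regular with pumping length p.
Choose w = 0^p 1^{p+p!+2}. Since p ≠ (p+p!+2)-2 = p+p!, w ∈ L; and |w| ≥ p.
Write w = xyz as guaranteed by the lemma, with |xy| ≤ p and |y| > 0.
Since the first p symbols of w are all 0's and |xy| ≤ p, y lies entirely in the leading 0-block: y = 0^k for some k with 1 ≤ k ≤ p.
Since 1 ≤ k ≤ p, k divides p!; set t = 1 + p!/k. Then xy^t z has p + (p!/k)·k = p + p! copies of 0. Now the 0-count is p+p! and (1-count)-2 = (p+p!+2)-2 = p+p!, so i ≠ j-2 fails. So xy^t z = 0^{p+p!} 1^{p+p!+2} ∉ L.
Contradiction. Therefore L is not regular.

0^{p+p!} 1^{p+p!+2}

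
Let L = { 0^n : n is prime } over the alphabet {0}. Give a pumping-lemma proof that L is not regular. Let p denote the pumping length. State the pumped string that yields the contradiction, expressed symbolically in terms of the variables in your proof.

0^{q(1+k)}

Assume L is regular. Let p be the pumping length given by the pumping lemma.
Let q be a prime with q ≥ p+2 (infinitely many primes exist), and take w = 0^q ∈ L with |w| = q ≥ p.
The pumping lemma gives a decomposition w = xyz where |xy| ≤ p and |y| > 0.
Then y = 0^k for some k with 1 ≤ k ≤ p.
Since 1 ≤ k ≤ p, |xz| = q-k. Pump with i = q+1: |xy^{q+1}z| = (q-k)+(q+1)k = q+qk = q(1+k), which is composite (both factors ≥ 2). So xy^{q+1}z = 0^{q(1+k)} ∉ L.
Contradiction. Therefore L is not regular.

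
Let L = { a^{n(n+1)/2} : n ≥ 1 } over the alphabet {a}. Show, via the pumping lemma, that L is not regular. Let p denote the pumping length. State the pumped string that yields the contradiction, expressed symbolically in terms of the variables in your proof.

Assume L is regular; let p be its pumping constant.
Take w = a^{p(p+1)/2} ∈ L with |w| = p(p+1)/2 ≥ p.
Write w = xyz as guaranteed by the lemma, with |xy| ≤ p and y is nonempty.
Then y = a^k for some k with 1 ≤ k ≤ p.
Pump with i = 2: xy^2z = a^{p(p+1)/2+k}. Since 1 ≤ k ≤ p, p(p+1)/2 < p(p+1)/2+k ≤ p(p+1)/2+p < (p+1)(p+2)/2, so p(p+1)/2+k is strictly between consecutive triangular numbers. So xy^2z ∉ L.
Contradiction. Therefore L is not regular.

a^{p(p+1)/2+k}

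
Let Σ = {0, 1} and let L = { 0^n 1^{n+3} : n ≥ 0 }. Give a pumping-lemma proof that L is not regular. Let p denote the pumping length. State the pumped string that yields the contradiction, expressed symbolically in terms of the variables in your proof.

0^{p+k} 1^{p+3}

Toward a contradiction, assume L is regular with pumping length p.
Take w = 0^p 1^{p+3}. Then w ∈ L and |w| = 2p+3 ≥ p.
The pumping lemma gives a decomposition w = xyz where |xy| ≤ p and y is nonempty.
Because |xy| ≤ p and w begins with p copies of 0, we have y = 0^k with 1 ≤ k ≤ p.
Pump with i = 2: xy^2z = 0^{p+k} 1^{p+3}. For this to lie in L we would need p+3 = (p+k)+3, which forces k = 0. But k ≥ 1, so xy^2z ∉ L.
Contradiction. Therefore L is not regular.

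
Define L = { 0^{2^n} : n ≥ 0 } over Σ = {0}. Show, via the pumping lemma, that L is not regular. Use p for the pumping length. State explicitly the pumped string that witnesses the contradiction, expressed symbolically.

0^{2^p+k}

Toward a contradiction, assume L is regular with pumping length p.
Take w = 0^{2^p} ∈ L with |w| = 2^p ≥ p.
By the pumping lemma, w = xyz with |xy| ≤ p and y is nonempty.
Then y = 0^k for some k with 1 ≤ k ≤ p.
Pump with i = 2: xy^2z = 0^{2^p+k}. Since 1 ≤ k ≤ p < 2^p, we have 2^p < 2^p+k < 2^{p+1}, so 2^p+k is not a power of 2. So xy^2z ∉ L.
This contradicts the pumping lemma, so L is not regular.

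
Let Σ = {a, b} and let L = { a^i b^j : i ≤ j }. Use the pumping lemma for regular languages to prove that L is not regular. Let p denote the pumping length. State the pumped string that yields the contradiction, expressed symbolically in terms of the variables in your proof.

a^{p+k} b^p

Suppose for contradiction that L is regular, and let p be the pumping length.
Choose w = a^p b^p ∈ L, with |w| = 2p ≥ p.
The pumping lemma gives a decomposition w = xyz where |xy| ≤ p and |y| ≥ 1.
Because |xy| ≤ p and w begins with p copies of a, we have y = a^k with 1 ≤ k ≤ p.
Consider xy^2z = a^{p+k} b^p. Since k ≥ 1, the a-count p+k exceeds the b-count p, so i ≤ j fails; thus xy^2z ∉ L.
This is a contradiction; hence L is not regular.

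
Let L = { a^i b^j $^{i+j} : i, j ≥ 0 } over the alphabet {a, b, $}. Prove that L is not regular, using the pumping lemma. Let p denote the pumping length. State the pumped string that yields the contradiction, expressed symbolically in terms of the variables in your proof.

a^{p+k} b^p $^{2p}

Assume L is regular; let p be its pumping constant.
Take w = a^p b^p $^{2p} ∈ L (with i=j=p, i+j=2p), |w| = 4p ≥ p.
The pumping lemma gives a decomposition w = xyz where |xy| ≤ p and y is nonempty.
Because |xy| ≤ p and w begins with p copies of a, we have y = a^k with 1 ≤ k ≤ p.
Consider xy^2z = a^{p+k} b^p $^{2p}. Now the a- and b-counts sum to 2p+k, but the $-count is 2p ≠ 2p+k. So xy^2z ∉ L.
Contradiction. Therefore L is not regular.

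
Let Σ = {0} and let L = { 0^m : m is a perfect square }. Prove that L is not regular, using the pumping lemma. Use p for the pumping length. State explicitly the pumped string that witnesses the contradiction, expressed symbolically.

Toward a contradiction, assume L is regular with pumping length p.
Take w = 0^{p²} ∈ L with |w| = p² ≥ p.
The pumping lemma gives a decomposition w = xyz where |xy| ≤ p and |y| ≥ 1.
Then y = 0^k for some k with 1 ≤ k ≤ p.
Pump with i = 2: xy^2z = 0^{p²+k}. Since 1 ≤ k ≤ p, p² < p²+k ≤ p²+p < (p+1)², so p²+k lies strictly between consecutive squares and is not a perfect square. So xy^2z ∉ L.
Contradiction. Therefore L is not regular.

0^{p²+k}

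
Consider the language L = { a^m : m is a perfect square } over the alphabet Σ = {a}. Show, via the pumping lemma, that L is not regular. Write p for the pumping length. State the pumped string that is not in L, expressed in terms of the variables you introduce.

a^{p²+k}

Assume L is regular. Let p be the pumping length given by the pumping lemma.
Take w = a^{p²} ∈ L with |w| = p² ≥ p.
Write w = xyz as guaranteed by the lemma, with |xy| ≤ p and |y| > 0.
Then y = a^k for some k with 1 ≤ k ≤ p.
Pump with i = 2: xy^2z = a^{p²+k}. Since 1 ≤ k ≤ p, p² < p²+k ≤ p²+p < (p+1)², so p²+k lies strictly between consecutive squares and is not a perfect square. So xy^2z ∉ L.
This is a contradiction; hence L is not regular.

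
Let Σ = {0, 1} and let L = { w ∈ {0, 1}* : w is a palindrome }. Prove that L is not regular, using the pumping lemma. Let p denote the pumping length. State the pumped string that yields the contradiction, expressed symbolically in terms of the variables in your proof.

Toward a contradiction, assume L is regular with pumping length p.
Take w = 0^p 1 0^p, a palindrome of length 2p+1 ≥ p.
The pumping lemma gives a decomposition w = xyz where |xy| ≤ p and y is nonempty.
The first p characters of w are 0's, so xy (and hence y) consists only of 0's. Write y = 0^k, 1 ≤ k ≤ p.
Pump with i = 2: xy^2z = 0^{p+k} 1 0^p. Its reverse is 0^p 1 0^{p+k}, which differs from xy^2z since k ≥ 1. So xy^2z is not a palindrome and xy^2z ∉ L.
This is a contradiction; hence L is not regular.

0^{p+k} 1 0^p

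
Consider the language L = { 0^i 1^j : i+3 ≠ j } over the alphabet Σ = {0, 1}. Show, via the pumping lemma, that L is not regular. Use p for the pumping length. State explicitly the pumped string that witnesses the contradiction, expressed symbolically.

Assume L is regular. Let p be the pumping length given by the pumping lemma.
Choose w = 0^p 1^{p+p!+3}. Since p ≠ (p+p!+3)-3 = p+p!, w ∈ L; and |w| ≥ p.
By the pumping lemma, w = xyz with |xy| ≤ p and y is nonempty.
The first p characters of w are 0's, so xy (and hence y) consists only of 0's. Write y = 0^k, 1 ≤ k ≤ p.
Since 1 ≤ k ≤ p, k divides p!; set t = 1 + p!/k. Then xy^t z has p + (p!/k)·k = p + p! copies of 0. Now the 0-count is p+p! and (1-count)-3 = (p+p!+3)-3 = p+p!, so i+3 ≠ j fails. So xy^t z = 0^{p+p!} 1^{p+p!+3} ∉ L.
This is a contradiction; hence L is not regular.

0^{p+p!} 1^{p+p!+3}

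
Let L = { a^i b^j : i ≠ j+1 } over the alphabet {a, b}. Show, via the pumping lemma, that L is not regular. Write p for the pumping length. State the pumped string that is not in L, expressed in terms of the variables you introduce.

Assume L is regular. Let p be the pumping length given by the pumping lemma.
Choose w = a^p b^{p+p!-1}. Since p ≠ (p+p!-1)+1 = p+p!, w ∈ L; and |w| ≥ p.
The pumping lemma gives a decomposition w = xyz where |xy| ≤ p and |y| > 0.
Since the first p symbols of w are all a's and |xy| ≤ p, y lies entirely in the leading a-block: y = a^k for some k with 1 ≤ k ≤ p.
Since 1 ≤ k ≤ p, k divides p!; set t = 1 + p!/k. Then xy^t z has p + (p!/k)·k = p + p! copies of a. Now the a-count is p+p! and (b-count)+1 = (p+p!-1)+1 = p+p!, so i ≠ j+1 fails. So xy^t z = a^{p+p!} b^{p+p!-1} ∉ L.
This is a contradiction; hence L is not regular.

a^{p+p!} b^{p+p!-1}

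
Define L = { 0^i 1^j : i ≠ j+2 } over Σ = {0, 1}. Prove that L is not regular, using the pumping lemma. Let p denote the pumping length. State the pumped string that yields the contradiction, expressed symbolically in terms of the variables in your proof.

0^{p+p!} 1^{p+p!-2}

Assume L is regular; let p be its pumping constant.
Choose w = 0^p 1^{p+p!-2}. Since p ≠ (p+p!-2)+2 = p+p!, w ∈ L; and |w| ≥ p.
Write w = xyz as guaranteed by the lemma, with |xy| ≤ p and |y| > 0.
The first p characters of w are 0's, so xy (and hence y) consists only of 0's. Write y = 0^k, 1 ≤ k ≤ p.
Since 1 ≤ k ≤ p, k divides p!; set t = 1 + p!/k. Then xy^t z has p + (p!/k)·k = p + p! copies of 0. Now the 0-count is p+p! and (1-count)+2 = (p+p!-2)+2 = p+p!, so i ≠ j+2 fails. So xy^t z = 0^{p+p!} 1^{p+p!-2} ∉ L.
This is a contradiction; hence L is not regular.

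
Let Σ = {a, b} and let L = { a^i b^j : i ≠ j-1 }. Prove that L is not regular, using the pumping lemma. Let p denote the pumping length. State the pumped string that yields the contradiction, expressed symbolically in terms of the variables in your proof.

a^{p+p!} b^{p+p!+1}

Suppose for contradiction that L is regular, and let p be the pumping length.
Choose w = a^p b^{p+p!+1}. Since p ≠ (p+p!+1)-1 = p+p!, w ∈ L; and |w| ≥ p.
Write w = xyz as guaranteed by the lemma, with |xy| ≤ p and |y| ≥ 1.
Since the first p symbols of w are all a's and |xy| ≤ p, y lies entirely in the leading a-block: y = a^k for some k with 1 ≤ k ≤ p.
Since 1 ≤ k ≤ p, k divides p!; set t = 1 + p!/k. Then xy^t z has p + (p!/k)·k = p + p! copies of a. Now the a-count is p+p! and (b-count)-1 = (p+p!+1)-1 = p+p!, so i ≠ j-1 fails. So xy^t z = a^{p+p!} b^{p+p!+1} ∉ L.
This is a contradiction; hence L is not regular.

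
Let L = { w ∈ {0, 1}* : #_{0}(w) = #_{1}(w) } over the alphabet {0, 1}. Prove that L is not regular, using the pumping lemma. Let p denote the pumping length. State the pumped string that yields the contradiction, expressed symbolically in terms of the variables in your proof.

Suppose for contradiction that L is regular, and let p be the pumping length.
Choose w = 0^p 1^p ∈ L with |w| = 2p ≥ p.
Write w = xyz as guaranteed by the lemma, with |xy| ≤ p and y is nonempty.
Since the first p symbols of w are all 0's and |xy| ≤ p, y lies entirely in the leading 0-block: y = 0^k for some k with 1 ≤ k ≤ p.
Pump with i = 2: xy^2z = 0^{p+k} 1^p has p+k occurrences of 0 but only p of 1. Since k ≥ 1 the counts differ, so xy^2z ∉ L.
This is a contradiction; hence L is not regular.

0^{p+k} 1^p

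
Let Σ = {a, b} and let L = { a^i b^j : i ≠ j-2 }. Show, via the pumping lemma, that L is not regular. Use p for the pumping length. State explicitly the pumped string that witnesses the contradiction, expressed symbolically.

Assume L is regular; let p be its pumping constant.
Choose w = a^p b^{p+p!+2}. Since p ≠ (p+p!+2)-2 = p+p!, w ∈ L; and |w| ≥ p.
Write w = xyz as guaranteed by the lemma, with |xy| ≤ p and |y| > 0.
Because |xy| ≤ p and w begins with p copies of a, we have y = a^k with 1 ≤ k ≤ p.
Since 1 ≤ k ≤ p, k divides p!; set t = 1 + p!/k. Then xy^t z has p + (p!/k)·k = p + p! copies of a. Now the a-count is p+p! and (b-count)-2 = (p+p!+2)-2 = p+p!, so i ≠ j-2 fails. So xy^t z = a^{p+p!} b^{p+p!+2} ∉ L.
This contradicts the pumping lemma, so L is not regular.

a^{p+p!} b^{p+p!+2}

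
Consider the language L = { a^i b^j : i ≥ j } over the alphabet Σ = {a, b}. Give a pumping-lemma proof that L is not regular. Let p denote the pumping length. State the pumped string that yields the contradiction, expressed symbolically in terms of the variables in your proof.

a^{p-k} b^p

Assume L is regular; let p be its pumping constant.
Choose w = a^p b^p ∈ L, with |w| = 2p ≥ p.
By the pumping lemma, w = xyz with |xy| ≤ p and |y| ≥ 1.
Since the first p symbols of w are all a's and |xy| ≤ p, y lies entirely in the leading a-block: y = a^k for some k with 1 ≤ k ≤ p.
Consider xy^0z = xz = a^{p-k} b^p. Since k ≥ 1, the a-count p-k is less than p, so i ≥ j fails; thus xz ∉ L.
This contradicts the pumping lemma, so L is not regular.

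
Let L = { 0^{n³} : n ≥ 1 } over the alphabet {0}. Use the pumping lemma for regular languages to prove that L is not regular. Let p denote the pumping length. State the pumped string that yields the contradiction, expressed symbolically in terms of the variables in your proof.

0^{p³+k}

Assume L is regular. Let p be the pumping length given by the pumping lemma.
Take w = 0^{p³} ∈ L with |w| = p³ ≥ p.
By the pumping lemma, w = xyz with |xy| ≤ p and |y| ≥ 1.
Then y = 0^k for some k with 1 ≤ k ≤ p.
Pump with i = 2: xy^2z = 0^{p³+k}. Since 1 ≤ k ≤ p, p³ < p³+k ≤ p³+p < p³+3p²+3p+1 = (p+1)³, so p³+k is not a perfect cube. So xy^2z ∉ L.
This is a contradiction; hence L is not regular.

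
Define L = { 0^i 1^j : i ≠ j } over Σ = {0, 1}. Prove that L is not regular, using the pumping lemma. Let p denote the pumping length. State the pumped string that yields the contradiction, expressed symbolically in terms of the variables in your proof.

Assume L is regular. Let p be the pumping length given by the pumping lemma.
Choose w = 0^p 1^{p+p!}. Since p ≠ p+p!, w ∈ L; and |w| ≥ p.
By the pumping lemma, w = xyz with |xy| ≤ p and |y| > 0.
Because |xy| ≤ p and w begins with p copies of 0, we have y = 0^k with 1 ≤ k ≤ p.
Since 1 ≤ k ≤ p, k divides p!; set t = 1 + p!/k. Then xy^t z has p + (p!/k)·k = p + p! copies of 0. Now the 0-count equals the 1-count, so i ≠ j fails. So xy^t z = 0^{p+p!} 1^{p+p!} ∉ L.
This is a contradiction; hence L is not regular.

0^{p+p!} 1^{p+p!}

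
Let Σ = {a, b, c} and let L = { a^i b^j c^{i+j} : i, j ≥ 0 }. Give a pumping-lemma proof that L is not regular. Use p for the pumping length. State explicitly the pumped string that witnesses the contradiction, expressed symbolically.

Assume L is regular; let p be its pumping constant.
Take w = a^p b^p c^{2p} ∈ L (with i=j=p, i+j=2p), |w| = 4p ≥ p.
By the pumping lemma, w = xyz with |xy| ≤ p and |y| > 0.
Because |xy| ≤ p and w begins with p copies of a, we have y = a^k with 1 ≤ k ≤ p.
Consider xy^2z = a^{p+k} b^p c^{2p}. Now the a- and b-counts sum to 2p+k, but the c-count is 2p ≠ 2p+k. So xy^2z ∉ L.
Contradiction. Therefore L is not regular.

a^{p+k} b^p c^{2p}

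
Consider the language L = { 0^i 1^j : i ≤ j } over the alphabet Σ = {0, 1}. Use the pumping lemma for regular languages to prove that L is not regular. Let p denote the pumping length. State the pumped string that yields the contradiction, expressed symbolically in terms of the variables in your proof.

Toward a contradiction, assume L is regular with pumping length p.
Choose w = 0^p 1^p ∈ L, with |w| = 2p ≥ p.
Write w = xyz as guaranteed by the lemma, with |xy| ≤ p and y is nonempty.
Because |xy| ≤ p and w begins with p copies of 0, we have y = 0^k with 1 ≤ k ≤ p.
Consider xy^2z = 0^{p+k} 1^p. Since k ≥ 1, the 0-count p+k exceeds the 1-count p, so i ≤ j fails; thus xy^2z ∉ L.
This is a contradiction; hence L is not regular.

0^{p+k} 1^p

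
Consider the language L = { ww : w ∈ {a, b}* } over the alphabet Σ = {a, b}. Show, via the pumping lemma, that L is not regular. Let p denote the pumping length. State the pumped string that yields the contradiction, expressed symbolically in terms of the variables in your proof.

Suppose for contradiction that L is regular, and let p be the pumping length.
Take w = a^p b^p a^p b^p = uu where u = a^pb^p; then w ∈ L and |w| = 4p ≥ p.
Write w = xyz as guaranteed by the lemma, with |xy| ≤ p and y is nonempty.
The first p characters of w are a's, so xy (and hence y) consists only of a's. Write y = a^k, 1 ≤ k ≤ p.
Pump with i = 2: xy^2z = a^{p+k} b^p a^p b^p, of length 4p+k. Suppose this equals vv. The string starts with a and ends with b, so v does too; thus the boundary between the two copies of v is a b→a transition. There is exactly one such transition, at position 2p+k, so |v| = 2p+k and |vv| = 4p+2k ≠ 4p+k since k ≥ 1. So xy^2z ∉ L.
This contradicts the pumping lemma, so L is not regular.

a^{p+k} b^p a^p b^p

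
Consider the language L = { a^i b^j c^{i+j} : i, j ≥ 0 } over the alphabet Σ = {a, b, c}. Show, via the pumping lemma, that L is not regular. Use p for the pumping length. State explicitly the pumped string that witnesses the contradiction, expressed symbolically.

a^{p+k} b^p c^{2p}

Assume L is regular; let p be its pumping constant.
Take w = a^p b^p c^{2p} ∈ L (with i=j=p, i+j=2p), |w| = 4p ≥ p.
Write w = xyz as guaranteed by the lemma, with |xy| ≤ p and |y| ≥ 1.
Since the first p symbols of w are all a's and |xy| ≤ p, y lies entirely in the leading a-block: y = a^k for some k with 1 ≤ k ≤ p.
Consider xy^2z = a^{p+k} b^p c^{2p}. Now the a- and b-counts sum to 2p+k, but the c-count is 2p ≠ 2p+k. So xy^2z ∉ L.
This is a contradiction; hence L is not regular.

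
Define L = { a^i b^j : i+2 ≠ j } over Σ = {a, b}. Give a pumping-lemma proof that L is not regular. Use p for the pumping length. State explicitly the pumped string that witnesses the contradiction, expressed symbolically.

a^{p+p!} b^{p+p!+2}

Toward a contradiction, assume L is regular with pumping length p.
Choose w = a^p b^{p+p!+2}. Since p ≠ (p+p!+2)-2 = p+p!, w ∈ L; and |w| ≥ p.
By the pumping lemma, w = xyz with |xy| ≤ p and |y| > 0.
Because |xy| ≤ p and w begins with p copies of a, we have y = a^k with 1 ≤ k ≤ p.
Since 1 ≤ k ≤ p, k divides p!; set t = 1 + p!/k. Then xy^t z has p + (p!/k)·k = p + p! copies of a. Now the a-count is p+p! and (b-count)-2 = (p+p!+2)-2 = p+p!, so i+2 ≠ j fails. So xy^t z = a^{p+p!} b^{p+p!+2} ∉ L.
Contradiction. Therefore L is not regular.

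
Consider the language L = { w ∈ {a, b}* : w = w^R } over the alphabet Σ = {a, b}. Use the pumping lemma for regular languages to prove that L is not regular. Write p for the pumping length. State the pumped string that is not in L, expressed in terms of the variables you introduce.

Suppose for contradiction that L is regular, and let p be the pumping length.
Take w = a^p b a^p, a palindrome of length 2p+1 ≥ p.
Write w = xyz as guaranteed by the lemma, with |xy| ≤ p and |y| ≥ 1.
Since the first p symbols of w are all a's and |xy| ≤ p, y lies entirely in the leading a-block: y = a^k for some k with 1 ≤ k ≤ p.
Pump with i = 2: xy^2z = a^{p+k} b a^p. Its reverse is a^p b a^{p+k}, which differs from xy^2z since k ≥ 1. So xy^2z is not a palindrome and xy^2z ∉ L.
Contradiction. Therefore L is not regular.

a^{p+k} b a^p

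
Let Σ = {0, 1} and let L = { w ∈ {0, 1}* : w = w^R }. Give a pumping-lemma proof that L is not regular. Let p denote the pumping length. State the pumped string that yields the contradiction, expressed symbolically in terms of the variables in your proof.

Assume L is regular. Let p be the pumping length given by the pumping lemma.
Take w = 0^p 1 0^p, a palindrome of length 2p+1 ≥ p.
Write w = xyz as guaranteed by the lemma, with |xy| ≤ p and y is nonempty.
The first p characters of w are 0's, so xy (and hence y) consists only of 0's. Write y = 0^k, 1 ≤ k ≤ p.
Pump with i = 2: xy^2z = 0^{p+k} 1 0^p. Its reverse is 0^p 1 0^{p+k}, which differs from xy^2z since k ≥ 1. So xy^2z is not a palindrome and xy^2z ∉ L.
Contradiction. Therefore L is not regular.

0^{p+k} 1 0^p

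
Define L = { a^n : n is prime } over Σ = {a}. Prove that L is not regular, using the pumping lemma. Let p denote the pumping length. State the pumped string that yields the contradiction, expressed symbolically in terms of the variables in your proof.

a^{q(1+k)}

Suppose for contradiction that L is regular, and let p be the pumping length.
Let q be a prime with q ≥ p+2 (infinitely many primes exist), and take w = a^q ∈ L with |w| = q ≥ p.
Write w = xyz as guaranteed by the lemma, with |xy| ≤ p and |y| > 0.
Then y = a^k for some k with 1 ≤ k ≤ p.
Since 1 ≤ k ≤ p, |xz| = q-k. Pump with i = q+1: |xy^{q+1}z| = (q-k)+(q+1)k = q+qk = q(1+k), which is composite (both factors ≥ 2). So xy^{q+1}z = a^{q(1+k)} ∉ L.
This is a contradiction; hence L is not regular.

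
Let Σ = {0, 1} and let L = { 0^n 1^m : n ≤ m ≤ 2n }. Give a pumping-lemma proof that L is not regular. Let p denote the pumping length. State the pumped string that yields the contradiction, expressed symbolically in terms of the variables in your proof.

0^{p+k} 1^p

Assume L is regular. Let p be the pumping length given by the pumping lemma.
Take w = 0^p 1^p ∈ L (since p ≤ p ≤ 2p), with |w| = 2p ≥ p.
By the pumping lemma, w = xyz with |xy| ≤ p and |y| ≥ 1.
Since the first p symbols of w are all 0's and |xy| ≤ p, y lies entirely in the leading 0-block: y = 0^k for some k with 1 ≤ k ≤ p.
Pump with i = 2: xy^2z = 0^{p+k} 1^p. Now n = p+k > p = m, so the condition n ≤ m fails. Thus xy^2z ∉ L.
This is a contradiction; hence L is not regular.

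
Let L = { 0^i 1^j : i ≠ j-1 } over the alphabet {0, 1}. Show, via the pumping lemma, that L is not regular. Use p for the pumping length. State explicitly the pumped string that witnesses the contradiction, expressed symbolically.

Toward a contradiction, assume L is regular with pumping length p.
Choose w = 0^p 1^{p+p!+1}. Since p ≠ (p+p!+1)-1 = p+p!, w ∈ L; and |w| ≥ p.
By the pumping lemma, w = xyz with |xy| ≤ p and |y| ≥ 1.
The first p characters of w are 0's, so xy (and hence y) consists only of 0's. Write y = 0^k, 1 ≤ k ≤ p.
Since 1 ≤ k ≤ p, k divides p!; set t = 1 + p!/k. Then xy^t z has p + (p!/k)·k = p + p! copies of 0. Now the 0-count is p+p! and (1-count)-1 = (p+p!+1)-1 = p+p!, so i ≠ j-1 fails. So xy^t z = 0^{p+p!} 1^{p+p!+1} ∉ L.
Contradiction. Therefore L is not regular.

0^{p+p!} 1^{p+p!+1}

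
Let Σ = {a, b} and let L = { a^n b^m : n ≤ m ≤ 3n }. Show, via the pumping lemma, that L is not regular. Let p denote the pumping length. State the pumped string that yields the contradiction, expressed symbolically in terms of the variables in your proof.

Assume L is regular. Let p be the pumping length given by the pumping lemma.
Take w = a^p b^p ∈ L (since p ≤ p ≤ 3p), with |w| = 2p ≥ p.
Write w = xyz as guaranteed by the lemma, with |xy| ≤ p and y is nonempty.
Because |xy| ≤ p and w begins with p copies of a, we have y = a^k with 1 ≤ k ≤ p.
Pump with i = 2: xy^2z = a^{p+k} b^p. Now n = p+k > p = m, so the condition n ≤ m fails. Thus xy^2z ∉ L.
This is a contradiction; hence L is not regular.

a^{p+k} b^p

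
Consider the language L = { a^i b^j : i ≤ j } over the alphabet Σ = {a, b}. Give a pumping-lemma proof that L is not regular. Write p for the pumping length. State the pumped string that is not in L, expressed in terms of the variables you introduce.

a^{p+k} b^p

Toward a contradiction, assume L is regular with pumping length p.
Choose w = a^p b^p ∈ L, with |w| = 2p ≥ p.
Write w = xyz as guaranteed by the lemma, with |xy| ≤ p and |y| > 0.
Since the first p symbols of w are all a's and |xy| ≤ p, y lies entirely in the leading a-block: y = a^k for some k with 1 ≤ k ≤ p.
Consider xy^2z = a^{p+k} b^p. Since k ≥ 1, the a-count p+k exceeds the b-count p, so i ≤ j fails; thus xy^2z ∉ L.
This contradicts the pumping lemma, so L is not regular.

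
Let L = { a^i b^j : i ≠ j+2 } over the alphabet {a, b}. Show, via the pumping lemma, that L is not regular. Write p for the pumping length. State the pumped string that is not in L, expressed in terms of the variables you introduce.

a^{p+p!} b^{p+p!-2}

Toward a contradiction, assume L is regular with pumping length p.
Choose w = a^p b^{p+p!-2}. Since p ≠ (p+p!-2)+2 = p+p!, w ∈ L; and |w| ≥ p.
By the pumping lemma, w = xyz with |xy| ≤ p and |y| > 0.
Because |xy| ≤ p and w begins with p copies of a, we have y = a^k with 1 ≤ k ≤ p.
Since 1 ≤ k ≤ p, k divides p!; set t = 1 + p!/k. Then xy^t z has p + (p!/k)·k = p + p! copies of a. Now the a-count is p+p! and (b-count)+2 = (p+p!-2)+2 = p+p!, so i ≠ j+2 fails. So xy^t z = a^{p+p!} b^{p+p!-2} ∉ L.
This contradicts the pumping lemma, so L is not regular.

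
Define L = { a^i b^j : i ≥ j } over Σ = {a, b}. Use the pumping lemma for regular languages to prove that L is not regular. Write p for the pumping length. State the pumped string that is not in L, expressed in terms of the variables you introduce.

a^{p-k} b^p

Assume L is regular. Let p be the pumping length given by the pumping lemma.
Choose w = a^p b^p ∈ L, with |w| = 2p ≥ p.
The pumping lemma gives a decomposition w = xyz where |xy| ≤ p and |y| > 0.
The first p characters of w are a's, so xy (and hence y) consists only of a's. Write y = a^k, 1 ≤ k ≤ p.
Consider xy^0z = xz = a^{p-k} b^p. Since k ≥ 1, the a-count p-k is less than p, so i ≥ j fails; thus xz ∉ L.
This contradicts the pumping lemma, so L is not regular.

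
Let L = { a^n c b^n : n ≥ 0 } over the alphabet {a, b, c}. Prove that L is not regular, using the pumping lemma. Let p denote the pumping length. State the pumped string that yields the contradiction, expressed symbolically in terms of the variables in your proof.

Assume L is regular. Let p be the pumping length given by the pumping lemma.
Take w = a^p c b^p ∈ L with |w| = 2p+1 ≥ p.
By the pumping lemma, w = xyz with |xy| ≤ p and |y| > 0.
Because |xy| ≤ p and w begins with p copies of a, we have y = a^k with 1 ≤ k ≤ p.
Pump with i = 2: xy^2z = a^{p+k} c b^p, which would require p+k = p. But k ≥ 1, so xy^2z ∉ L.
Contradiction. Therefore L is not regular.

a^{p+k} c b^p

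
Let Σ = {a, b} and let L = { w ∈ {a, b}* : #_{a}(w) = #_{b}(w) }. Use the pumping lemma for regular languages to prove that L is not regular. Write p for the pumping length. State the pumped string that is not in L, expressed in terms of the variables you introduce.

Assume L is regular; let p be its pumping constant.
Choose w = a^p b^p ∈ L with |w| = 2p ≥ p.
The pumping lemma gives a decomposition w = xyz where |xy| ≤ p and y is nonempty.
Since the first p symbols of w are all a's and |xy| ≤ p, y lies entirely in the leading a-block: y = a^k for some k with 1 ≤ k ≤ p.
Pump with i = 2: xy^2z = a^{p+k} b^p has p+k occurrences of a but only p of b. Since k ≥ 1 the counts differ, so xy^2z ∉ L.
This contradicts the pumping lemma, so L is not regular.

a^{p+k} b^p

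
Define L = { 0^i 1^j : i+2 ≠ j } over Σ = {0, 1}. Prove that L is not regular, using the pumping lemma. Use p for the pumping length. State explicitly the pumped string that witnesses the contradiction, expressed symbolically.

Toward a contradiction, assume L is regular with pumping length p.
Choose w = 0^p 1^{p+p!+2}. Since p ≠ (p+p!+2)-2 = p+p!, w ∈ L; and |w| ≥ p.
The pumping lemma gives a decomposition w = xyz where |xy| ≤ p and y is nonempty.
Because |xy| ≤ p and w begins with p copies of 0, we have y = 0^k with 1 ≤ k ≤ p.
Since 1 ≤ k ≤ p, k divides p!; set t = 1 + p!/k. Then xy^t z has p + (p!/k)·k = p + p! copies of 0. Now the 0-count is p+p! and (1-count)-2 = (p+p!+2)-2 = p+p!, so i+2 ≠ j fails. So xy^t z = 0^{p+p!} 1^{p+p!+2} ∉ L.
This is a contradiction; hence L is not regular.

0^{p+p!} 1^{p+p!+2}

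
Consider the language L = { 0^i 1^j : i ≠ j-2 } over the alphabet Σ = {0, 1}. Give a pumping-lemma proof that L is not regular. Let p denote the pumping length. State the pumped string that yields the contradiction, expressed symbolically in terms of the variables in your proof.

0^{p+p!} 1^{p+p!+2}

Toward a contradiction, assume L is regular with pumping length p.
Choose w = 0^p 1^{p+p!+2}. Since p ≠ (p+p!+2)-2 = p+p!, w ∈ L; and |w| ≥ p.
The pumping lemma gives a decomposition w = xyz where |xy| ≤ p and |y| ≥ 1.
Because |xy| ≤ p and w begins with p copies of 0, we have y = 0^k with 1 ≤ k ≤ p.
Since 1 ≤ k ≤ p, k divides p!; set t = 1 + p!/k. Then xy^t z has p + (p!/k)·k = p + p! copies of 0. Now the 0-count is p+p! and (1-count)-2 = (p+p!+2)-2 = p+p!, so i ≠ j-2 fails. So xy^t z = 0^{p+p!} 1^{p+p!+2} ∉ L.
Contradiction. Therefore L is not regular.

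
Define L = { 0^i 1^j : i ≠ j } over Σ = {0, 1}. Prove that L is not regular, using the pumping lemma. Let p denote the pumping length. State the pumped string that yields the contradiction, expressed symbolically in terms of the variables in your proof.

0^{p+p!} 1^{p+p!}

Toward a contradiction, assume L is regular with pumping length p.
Choose w = 0^p 1^{p+p!}. Since p ≠ p+p!, w ∈ L; and |w| ≥ p.
Write w = xyz as guaranteed by the lemma, with |xy| ≤ p and |y| ≥ 1.
Because |xy| ≤ p and w begins with p copies of 0, we have y = 0^k with 1 ≤ k ≤ p.
Since 1 ≤ k ≤ p, k divides p!; set t = 1 + p!/k. Then xy^t z has p + (p!/k)·k = p + p! copies of 0. Now the 0-count equals the 1-count, so i ≠ j fails. So xy^t z = 0^{p+p!} 1^{p+p!} ∉ L.
This contradicts the pumping lemma, so L is not regular.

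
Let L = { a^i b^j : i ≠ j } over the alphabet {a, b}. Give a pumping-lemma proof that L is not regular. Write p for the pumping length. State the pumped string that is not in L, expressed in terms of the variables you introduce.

a^{p+p!} b^{p+p!}

Suppose for contradiction that L is regular, and let p be the pumping length.
Choose w = a^p b^{p+p!}. Since p ≠ p+p!, w ∈ L; and |w| ≥ p.
By the pumping lemma, w = xyz with |xy| ≤ p and |y| ≥ 1.
The first p characters of w are a's, so xy (and hence y) consists only of a's. Write y = a^k, 1 ≤ k ≤ p.
Since 1 ≤ k ≤ p, k divides p!; set t = 1 + p!/k. Then xy^t z has p + (p!/k)·k = p + p! copies of a. Now the a-count equals the b-count, so i ≠ j fails. So xy^t z = a^{p+p!} b^{p+p!} ∉ L.
This is a contradiction; hence L is not regular.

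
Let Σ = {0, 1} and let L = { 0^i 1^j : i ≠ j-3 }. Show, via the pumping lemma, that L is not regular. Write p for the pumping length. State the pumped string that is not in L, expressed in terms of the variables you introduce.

Assume L is regular; let p be its pumping constant.
Choose w = 0^p 1^{p+p!+3}. Since p ≠ (p+p!+3)-3 = p+p!, w ∈ L; and |w| ≥ p.
By the pumping lemma, w = xyz with |xy| ≤ p and |y| ≥ 1.
Since the first p symbols of w are all 0's and |xy| ≤ p, y lies entirely in the leading 0-block: y = 0^k for some k with 1 ≤ k ≤ p.
Since 1 ≤ k ≤ p, k divides p!; set t = 1 + p!/k. Then xy^t z has p + (p!/k)·k = p + p! copies of 0. Now the 0-count is p+p! and (1-count)-3 = (p+p!+3)-3 = p+p!, so i ≠ j-3 fails. So xy^t z = 0^{p+p!} 1^{p+p!+3} ∉ L.
This contradicts the pumping lemma, so L is not regular.

0^{p+p!} 1^{p+p!+3}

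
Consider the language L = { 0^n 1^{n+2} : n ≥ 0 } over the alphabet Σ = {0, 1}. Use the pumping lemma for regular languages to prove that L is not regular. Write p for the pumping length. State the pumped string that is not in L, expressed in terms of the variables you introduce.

Assume L is regular; let p be its pumping constant.
Take w = 0^p 1^{p+2}. Then w ∈ L and |w| = 2p+2 ≥ p.
Write w = xyz as guaranteed by the lemma, with |xy| ≤ p and y is nonempty.
Because |xy| ≤ p and w begins with p copies of 0, we have y = 0^k with 1 ≤ k ≤ p.
Pump with i = 2: xy^2z = 0^{p+k} 1^{p+2}. For this to lie in L we would need p+2 = (p+k)+2, which forces k = 0. But k ≥ 1, so xy^2z ∉ L.
This is a contradiction; hence L is not regular.

0^{p+k} 1^{p+2}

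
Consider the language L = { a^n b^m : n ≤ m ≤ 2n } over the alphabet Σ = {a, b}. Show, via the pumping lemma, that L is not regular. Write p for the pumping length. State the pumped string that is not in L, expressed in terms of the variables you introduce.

Toward a contradiction, assume L is regular with pumping length p.
Take w = a^p b^p ∈ L (since p ≤ p ≤ 2p), with |w| = 2p ≥ p.
Write w = xyz as guaranteed by the lemma, with |xy| ≤ p and |y| > 0.
The first p characters of w are a's, so xy (and hence y) consists only of a's. Write y = a^k, 1 ≤ k ≤ p.
Pump with i = 2: xy^2z = a^{p+k} b^p. Now n = p+k > p = m, so the condition n ≤ m fails. Thus xy^2z ∉ L.
This is a contradiction; hence L is not regular.

a^{p+k} b^p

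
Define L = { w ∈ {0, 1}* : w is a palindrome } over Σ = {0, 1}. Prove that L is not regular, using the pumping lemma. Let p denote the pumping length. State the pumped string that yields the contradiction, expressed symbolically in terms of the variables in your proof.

Toward a contradiction, assume L is regular with pumping length p.
Take w = 0^p 1 0^p, a palindrome of length 2p+1 ≥ p.
The pumping lemma gives a decomposition w = xyz where |xy| ≤ p and |y| > 0.
Because |xy| ≤ p and w begins with p copies of 0, we have y = 0^k with 1 ≤ k ≤ p.
Pump with i = 2: xy^2z = 0^{p+k} 1 0^p. Its reverse is 0^p 1 0^{p+k}, which differs from xy^2z since k ≥ 1. So xy^2z is not a palindrome and xy^2z ∉ L.
This contradicts the pumping lemma, so L is not regular.

0^{p+k} 1 0^p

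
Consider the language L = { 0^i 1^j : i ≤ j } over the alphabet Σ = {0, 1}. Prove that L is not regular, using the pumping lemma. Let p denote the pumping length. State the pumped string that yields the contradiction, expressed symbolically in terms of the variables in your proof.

Assume L is regular; let p be its pumping constant.
Choose w = 0^p 1^p ∈ L, with |w| = 2p ≥ p.
Write w = xyz as guaranteed by the lemma, with |xy| ≤ p and |y| > 0.
Since the first p symbols of w are all 0's and |xy| ≤ p, y lies entirely in the leading 0-block: y = 0^k for some k with 1 ≤ k ≤ p.
Consider xy^2z = 0^{p+k} 1^p. Since k ≥ 1, the 0-count p+k exceeds the 1-count p, so i ≤ j fails; thus xy^2z ∉ L.
This contradicts the pumping lemma, so L is not regular.

0^{p+k} 1^p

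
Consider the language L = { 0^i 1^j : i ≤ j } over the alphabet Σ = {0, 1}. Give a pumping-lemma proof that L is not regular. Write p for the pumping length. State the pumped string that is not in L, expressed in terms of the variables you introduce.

Toward a contradiction, assume L is regular with pumping length p.
Choose w = 0^p 1^p ∈ L, with |w| = 2p ≥ p.
The pumping lemma gives a decomposition w = xyz where |xy| ≤ p and |y| > 0.
The first p characters of w are 0's, so xy (and hence y) consists only of 0's. Write y = 0^k, 1 ≤ k ≤ p.
Consider xy^2z = 0^{p+k} 1^p. Since k ≥ 1, the 0-count p+k exceeds the 1-count p, so i ≤ j fails; thus xy^2z ∉ L.
This contradicts the pumping lemma, so L is not regular.

0^{p+k} 1^p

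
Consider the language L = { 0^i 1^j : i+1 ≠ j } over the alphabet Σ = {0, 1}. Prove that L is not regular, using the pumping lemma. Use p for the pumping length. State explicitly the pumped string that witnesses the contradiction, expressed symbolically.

0^{p+p!} 1^{p+p!+1}

Toward a contradiction, assume L is regular with pumping length p.
Choose w = 0^p 1^{p+p!+1}. Since p ≠ (p+p!+1)-1 = p+p!, w ∈ L; and |w| ≥ p.
The pumping lemma gives a decomposition w = xyz where |xy| ≤ p and y is nonempty.
Since the first p symbols of w are all 0's and |xy| ≤ p, y lies entirely in the leading 0-block: y = 0^k for some k with 1 ≤ k ≤ p.
Since 1 ≤ k ≤ p, k divides p!; set t = 1 + p!/k. Then xy^t z has p + (p!/k)·k = p + p! copies of 0. Now the 0-count is p+p! and (1-count)-1 = (p+p!+1)-1 = p+p!, so i+1 ≠ j fails. So xy^t z = 0^{p+p!} 1^{p+p!+1} ∉ L.
This is a contradiction; hence L is not regular.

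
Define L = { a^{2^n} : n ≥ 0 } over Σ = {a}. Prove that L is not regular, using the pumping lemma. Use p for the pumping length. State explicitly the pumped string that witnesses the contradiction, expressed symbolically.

Suppose for contradiction that L is regular, and let p be the pumping length.
Take w = a^{2^p} ∈ L with |w| = 2^p ≥ p.
Write w = xyz as guaranteed by the lemma, with |xy| ≤ p and y is nonempty.
Then y = a^k for some k with 1 ≤ k ≤ p.
Pump with i = 2: xy^2z = a^{2^p+k}. Since 1 ≤ k ≤ p < 2^p, we have 2^p < 2^p+k < 2^{p+1}, so 2^p+k is not a power of 2. So xy^2z ∉ L.
This is a contradiction; hence L is not regular.

a^{2^p+k}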